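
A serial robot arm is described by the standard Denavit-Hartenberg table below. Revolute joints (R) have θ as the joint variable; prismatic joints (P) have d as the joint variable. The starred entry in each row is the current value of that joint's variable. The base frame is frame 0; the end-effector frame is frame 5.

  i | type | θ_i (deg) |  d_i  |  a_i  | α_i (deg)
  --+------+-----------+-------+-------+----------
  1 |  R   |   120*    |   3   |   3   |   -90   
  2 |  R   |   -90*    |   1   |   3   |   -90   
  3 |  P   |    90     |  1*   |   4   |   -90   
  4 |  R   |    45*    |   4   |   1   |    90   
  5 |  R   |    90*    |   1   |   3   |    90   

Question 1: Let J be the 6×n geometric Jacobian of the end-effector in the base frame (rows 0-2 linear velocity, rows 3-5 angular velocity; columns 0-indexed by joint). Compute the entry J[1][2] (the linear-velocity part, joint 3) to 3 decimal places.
prismatic axis z_2 = (-0.5000,0.8660,-0.0000)
J_v[:, 2] = z_2; J_ω[:, 2] = (0,0,0)
entry J[1][2] = 0.8660

0.866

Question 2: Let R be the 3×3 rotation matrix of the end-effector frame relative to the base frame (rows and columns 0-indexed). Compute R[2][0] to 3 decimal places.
-1.000

End-effector x-axis (col 0 of R) = (0.0000,-0.0000,-1.0000)
R[2][0] = -1.0000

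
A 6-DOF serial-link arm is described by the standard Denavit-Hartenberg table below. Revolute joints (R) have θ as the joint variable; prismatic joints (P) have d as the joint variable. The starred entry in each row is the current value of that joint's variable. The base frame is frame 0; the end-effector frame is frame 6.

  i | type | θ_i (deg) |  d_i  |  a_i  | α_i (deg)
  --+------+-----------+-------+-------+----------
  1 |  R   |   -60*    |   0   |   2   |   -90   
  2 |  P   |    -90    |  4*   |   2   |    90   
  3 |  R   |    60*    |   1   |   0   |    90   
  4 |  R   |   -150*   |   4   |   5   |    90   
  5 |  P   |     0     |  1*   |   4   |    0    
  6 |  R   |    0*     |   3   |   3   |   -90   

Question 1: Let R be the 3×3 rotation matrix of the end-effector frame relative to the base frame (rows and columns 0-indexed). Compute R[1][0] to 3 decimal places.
End-effector x-axis (col 0 of R) = (-0.3995,-0.8080,-0.4330)
R[1][0] = -0.8080

-0.808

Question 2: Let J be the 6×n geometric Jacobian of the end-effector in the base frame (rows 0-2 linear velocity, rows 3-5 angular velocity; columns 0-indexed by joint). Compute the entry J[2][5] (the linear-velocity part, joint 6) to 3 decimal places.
axis z_5 = (-0.8080,0.5335,-0.2500); lever o_n−o_5 = (-3.6226,-0.8236,-2.0490)
cross product → J_v[:, 5] = (-1.2990,-0.7500,2.5981)
J_ω[:, 5] = z_5
entry J[2][5] = 2.5981

2.598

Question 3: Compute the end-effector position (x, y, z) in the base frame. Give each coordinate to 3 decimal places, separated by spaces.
-5.794 -7.428 -0.732

after link 1: o_1 = (1.0000, -1.7321, 0.0000)
after link 2: o_2 = (4.4641, 0.2679, 2.0000)
after link 3: o_3 = (3.9641, 1.1340, 2.0000)
after link 4: o_4 = (0.2345, -3.9061, 3.2990)
after link 5: o_5 = (-2.1716, -6.6046, 1.3170)
after link 6: o_6 = (-5.7942, -7.4282, -0.7321)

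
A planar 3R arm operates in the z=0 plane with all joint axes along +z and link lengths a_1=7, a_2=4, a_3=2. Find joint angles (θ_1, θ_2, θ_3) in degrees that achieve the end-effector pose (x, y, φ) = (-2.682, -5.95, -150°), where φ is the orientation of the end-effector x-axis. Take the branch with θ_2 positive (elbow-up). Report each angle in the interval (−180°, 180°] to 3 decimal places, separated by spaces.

-135.002 134.996 -149.993

wrist centre = target − a_3·(cos φ, sin φ) = (-0.9499, -4.9500)
cos θ_2 = (25.4049−7²−4²)/(2·7·4) = -0.7071; θ_2 = 134.9958° (elbow-up)
β = atan2(-4.9500,-0.9499) = -100.8635°; ψ = atan2(2.8286,4.1718) = 34.1388°
θ_1 = β − ψ = -135.0023°
θ_3 = φ − θ_1 − θ_2 = -149.9935° (wrapped to (-180°,180°])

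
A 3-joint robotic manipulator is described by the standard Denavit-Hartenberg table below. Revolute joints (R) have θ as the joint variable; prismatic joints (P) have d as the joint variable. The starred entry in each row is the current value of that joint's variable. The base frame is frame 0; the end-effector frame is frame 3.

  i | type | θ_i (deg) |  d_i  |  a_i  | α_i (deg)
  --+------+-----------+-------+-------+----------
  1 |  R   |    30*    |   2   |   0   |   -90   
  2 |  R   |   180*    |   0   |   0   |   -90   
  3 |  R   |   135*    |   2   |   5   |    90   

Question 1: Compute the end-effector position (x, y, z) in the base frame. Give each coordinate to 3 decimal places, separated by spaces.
after link 1: o_1 = (0.0000, 0.0000, 2.0000)
after link 2: o_2 = (0.0000, 0.0000, 2.0000)
after link 3: o_3 = (4.8296, -1.2941, 4.0000)

4.830 -1.294 4.000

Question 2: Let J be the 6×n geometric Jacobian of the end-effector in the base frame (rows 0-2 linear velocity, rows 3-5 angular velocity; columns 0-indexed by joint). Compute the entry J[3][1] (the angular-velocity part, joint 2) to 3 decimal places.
-0.500

axis z_1 = (-0.5000,0.8660,0.0000); lever o_n−o_1 = (4.8296,-1.2941,2.0000)
cross product → J_v[:, 1] = (1.7321,1.0000,-3.5355)
J_ω[:, 1] = z_1
entry J[3][1] = -0.5000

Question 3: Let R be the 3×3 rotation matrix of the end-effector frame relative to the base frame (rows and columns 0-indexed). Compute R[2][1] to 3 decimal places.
1.000

End-effector y-axis (col 1 of R) = (-0.0000,-0.0000,1.0000)
R[2][1] = 1.0000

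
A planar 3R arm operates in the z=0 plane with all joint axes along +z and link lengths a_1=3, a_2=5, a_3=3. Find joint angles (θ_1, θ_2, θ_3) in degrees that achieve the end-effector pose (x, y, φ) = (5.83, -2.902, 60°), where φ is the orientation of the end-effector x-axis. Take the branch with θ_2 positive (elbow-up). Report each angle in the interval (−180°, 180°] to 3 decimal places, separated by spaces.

wrist centre = target − a_3·(cos φ, sin φ) = (4.3300, -5.5001)
cos θ_2 = (48.9997−3²−5²)/(2·3·5) = 0.5000; θ_2 = 60.0006° (elbow-up)
β = atan2(-5.5001,4.3300) = -51.7880°; ψ = atan2(4.3302,5.5000) = 38.2136°
θ_1 = β − ψ = -90.0016°
θ_3 = φ − θ_1 − θ_2 = 90.0010° (wrapped to (-180°,180°])

-90.002 60.001 90.001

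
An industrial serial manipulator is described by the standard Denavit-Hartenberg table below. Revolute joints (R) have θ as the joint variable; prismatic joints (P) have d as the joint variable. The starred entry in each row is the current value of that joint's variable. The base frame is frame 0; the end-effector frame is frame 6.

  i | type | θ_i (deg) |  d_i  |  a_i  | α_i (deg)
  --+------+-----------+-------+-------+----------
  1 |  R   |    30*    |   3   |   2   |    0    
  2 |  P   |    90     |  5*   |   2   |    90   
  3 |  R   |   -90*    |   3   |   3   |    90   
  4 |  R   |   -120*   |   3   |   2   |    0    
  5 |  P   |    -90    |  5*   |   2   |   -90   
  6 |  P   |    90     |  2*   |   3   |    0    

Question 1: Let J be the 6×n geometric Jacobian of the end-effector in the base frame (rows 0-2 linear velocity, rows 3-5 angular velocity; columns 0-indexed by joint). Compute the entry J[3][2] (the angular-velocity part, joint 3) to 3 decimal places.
axis z_2 = (0.8660,0.5000,0.0000); lever o_n−o_2 = (2.9641,-4.0622,0.7321)
cross product → J_v[:, 2] = (0.3660,-0.6340,-5.0000)
J_ω[:, 2] = z_2
entry J[3][2] = 0.8660

0.866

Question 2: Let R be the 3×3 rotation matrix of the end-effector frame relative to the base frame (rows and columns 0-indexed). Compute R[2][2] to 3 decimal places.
0.500

End-effector z-axis (col 2 of R) = (-0.7500,-0.4330,0.5000)
R[2][2] = 0.5000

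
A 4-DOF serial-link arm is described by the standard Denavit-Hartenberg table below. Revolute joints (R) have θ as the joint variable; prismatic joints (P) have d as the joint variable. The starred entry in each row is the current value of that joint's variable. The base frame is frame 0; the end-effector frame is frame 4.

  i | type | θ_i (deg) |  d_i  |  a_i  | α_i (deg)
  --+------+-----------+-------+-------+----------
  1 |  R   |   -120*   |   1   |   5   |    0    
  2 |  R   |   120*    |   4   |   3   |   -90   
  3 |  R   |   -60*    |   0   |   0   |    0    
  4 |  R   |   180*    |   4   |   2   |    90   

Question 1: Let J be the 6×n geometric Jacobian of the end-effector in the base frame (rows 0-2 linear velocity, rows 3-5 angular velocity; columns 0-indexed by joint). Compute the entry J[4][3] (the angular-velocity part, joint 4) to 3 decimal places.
1.000

axis z_3 = (0.0000,1.0000,0.0000); lever o_n−o_3 = (-1.0000,4.0000,-1.7321)
cross product → J_v[:, 3] = (-1.7321,-0.0000,1.0000)
J_ω[:, 3] = z_3
entry J[4][3] = 1.0000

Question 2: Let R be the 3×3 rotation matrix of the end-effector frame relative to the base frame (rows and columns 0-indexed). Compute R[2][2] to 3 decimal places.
-0.500

End-effector z-axis (col 2 of R) = (0.8660,0.0000,-0.5000)
R[2][2] = -0.5000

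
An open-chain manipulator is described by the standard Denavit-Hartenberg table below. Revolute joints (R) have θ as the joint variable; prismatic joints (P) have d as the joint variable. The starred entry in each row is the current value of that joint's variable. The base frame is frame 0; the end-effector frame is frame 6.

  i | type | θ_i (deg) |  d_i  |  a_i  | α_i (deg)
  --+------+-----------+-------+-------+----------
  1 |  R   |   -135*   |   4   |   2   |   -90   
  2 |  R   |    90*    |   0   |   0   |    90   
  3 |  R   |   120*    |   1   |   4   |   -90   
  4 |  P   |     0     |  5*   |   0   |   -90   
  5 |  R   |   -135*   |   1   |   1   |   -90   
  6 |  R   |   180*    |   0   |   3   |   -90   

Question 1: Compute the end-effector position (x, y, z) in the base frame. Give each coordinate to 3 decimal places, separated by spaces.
after link 1: o_1 = (-1.4142, -1.4142, 4.0000)
after link 2: o_2 = (-1.4142, -1.4142, 4.0000)
after link 3: o_3 = (0.3282, -4.5708, 6.0000)
after link 4: o_4 = (-1.4396, -2.8030, 10.3301)
after link 5: o_5 = (-1.4155, -1.4129, 10.5889)
after link 6: o_6 = (0.6335, -3.4620, 9.8125)

0.634 -3.462 9.812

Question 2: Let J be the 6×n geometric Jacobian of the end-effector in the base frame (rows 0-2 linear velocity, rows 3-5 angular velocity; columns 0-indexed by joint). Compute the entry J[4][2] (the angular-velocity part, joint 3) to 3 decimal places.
-0.707

axis z_2 = (-0.7071,-0.7071,0.0000); lever o_n−o_2 = (2.0477,-2.0477,5.8125)
cross product → J_v[:, 2] = (-4.1101,4.1101,2.8960)
J_ω[:, 2] = z_2
entry J[4][2] = -0.7071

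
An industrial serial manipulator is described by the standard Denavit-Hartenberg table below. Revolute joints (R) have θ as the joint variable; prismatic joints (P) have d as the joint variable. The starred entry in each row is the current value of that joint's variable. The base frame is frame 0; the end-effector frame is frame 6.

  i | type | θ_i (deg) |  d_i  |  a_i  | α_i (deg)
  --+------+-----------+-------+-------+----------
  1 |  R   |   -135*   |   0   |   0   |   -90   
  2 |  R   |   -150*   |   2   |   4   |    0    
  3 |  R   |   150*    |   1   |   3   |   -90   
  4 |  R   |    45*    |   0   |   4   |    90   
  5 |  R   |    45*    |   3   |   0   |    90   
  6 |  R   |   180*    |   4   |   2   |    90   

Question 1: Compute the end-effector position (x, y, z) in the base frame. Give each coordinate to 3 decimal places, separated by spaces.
after link 1: o_1 = (0.0000, 0.0000, 0.0000)
after link 2: o_2 = (3.8637, 1.0353, 2.0000)
after link 3: o_3 = (2.4495, -1.7932, 2.0000)
after link 4: o_4 = (-1.5505, -1.7932, 2.0000)
after link 5: o_5 = (-1.5505, -4.7932, 2.0000)
after link 6: o_6 = (-2.9647, -4.7932, 6.2426)

-2.965 -4.793 6.243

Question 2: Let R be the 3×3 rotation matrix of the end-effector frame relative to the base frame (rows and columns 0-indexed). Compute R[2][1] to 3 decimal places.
0.707

End-effector y-axis (col 1 of R) = (-0.7071,-0.0000,0.7071)
R[2][1] = 0.7071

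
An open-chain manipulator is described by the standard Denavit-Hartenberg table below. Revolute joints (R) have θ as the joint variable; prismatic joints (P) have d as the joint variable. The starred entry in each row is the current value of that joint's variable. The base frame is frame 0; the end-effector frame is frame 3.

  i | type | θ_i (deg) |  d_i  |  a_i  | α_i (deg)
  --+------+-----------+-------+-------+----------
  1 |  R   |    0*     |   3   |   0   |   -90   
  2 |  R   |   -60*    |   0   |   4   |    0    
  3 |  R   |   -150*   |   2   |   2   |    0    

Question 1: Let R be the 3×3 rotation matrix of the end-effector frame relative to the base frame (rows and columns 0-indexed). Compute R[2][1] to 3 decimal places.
0.866

End-effector y-axis (col 1 of R) = (-0.5000,-0.0000,0.8660)
R[2][1] = 0.8660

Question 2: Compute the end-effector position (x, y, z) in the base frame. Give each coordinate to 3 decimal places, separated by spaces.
after link 1: o_1 = (0.0000, 0.0000, 3.0000)
after link 2: o_2 = (2.0000, -0.0000, 6.4641)
after link 3: o_3 = (0.2679, 2.0000, 5.4641)

0.268 2.000 5.464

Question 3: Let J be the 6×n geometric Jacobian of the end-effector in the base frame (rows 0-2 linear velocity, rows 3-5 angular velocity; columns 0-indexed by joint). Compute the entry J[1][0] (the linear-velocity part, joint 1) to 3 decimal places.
0.268

axis z_0 = ẑ; lever o_n−o_0 = (0.2679,2.0000,5.4641)
cross product → J_v[:, 0] = (-2.0000,0.2679,0.0000)
J_ω[:, 0] = z_0
entry J[1][0] = 0.2679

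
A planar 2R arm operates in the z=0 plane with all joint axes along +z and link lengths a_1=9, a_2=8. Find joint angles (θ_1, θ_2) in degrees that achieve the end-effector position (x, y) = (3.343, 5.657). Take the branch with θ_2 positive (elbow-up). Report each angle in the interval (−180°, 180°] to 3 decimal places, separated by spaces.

cos θ_2 = (43.1773−9²−8²)/(2·9·8) = -0.7071; θ_2 = 134.9996° (elbow-up)
β = atan2(5.6570,3.3430) = 59.4191°; ψ = atan2(5.6569,3.3432) = 59.4172°
θ_1 = β − ψ = 0.0019°

0.002 135.000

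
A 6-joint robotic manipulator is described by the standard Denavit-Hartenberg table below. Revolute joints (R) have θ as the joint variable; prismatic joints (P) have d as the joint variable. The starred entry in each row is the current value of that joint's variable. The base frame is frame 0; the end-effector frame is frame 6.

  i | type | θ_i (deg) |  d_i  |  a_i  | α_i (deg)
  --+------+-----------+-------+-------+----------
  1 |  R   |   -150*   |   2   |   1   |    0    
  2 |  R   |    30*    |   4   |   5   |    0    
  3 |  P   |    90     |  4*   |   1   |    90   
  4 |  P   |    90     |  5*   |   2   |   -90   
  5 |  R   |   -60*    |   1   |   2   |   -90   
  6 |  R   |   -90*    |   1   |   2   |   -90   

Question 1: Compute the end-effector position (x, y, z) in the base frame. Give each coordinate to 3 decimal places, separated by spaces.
-8.214 -9.227 13.866

after link 1: o_1 = (-0.8660, -0.5000, 2.0000)
after link 2: o_2 = (-3.3660, -4.8301, 6.0000)
after link 3: o_3 = (-2.5000, -5.3301, 10.0000)
after link 4: o_4 = (-5.0000, -9.6603, 12.0000)
after link 5: o_5 = (-6.7321, -10.6603, 13.0000)
after link 6: o_6 = (-8.2141, -9.2272, 13.8660)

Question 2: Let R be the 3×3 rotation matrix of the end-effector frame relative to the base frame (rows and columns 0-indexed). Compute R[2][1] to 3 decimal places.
End-effector y-axis (col 1 of R) = (-0.2500,-0.4330,-0.8660)
R[2][1] = -0.8660

-0.866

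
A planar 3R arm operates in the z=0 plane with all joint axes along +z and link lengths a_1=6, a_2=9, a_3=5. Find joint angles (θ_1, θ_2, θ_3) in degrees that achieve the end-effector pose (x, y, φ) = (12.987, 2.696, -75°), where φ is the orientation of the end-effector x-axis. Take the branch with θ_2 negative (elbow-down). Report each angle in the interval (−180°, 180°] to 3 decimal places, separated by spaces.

60.005 -45.006 -89.999

wrist centre = target − a_3·(cos φ, sin φ) = (11.6929, 7.5256)
cos θ_2 = (193.3591−6²−9²)/(2·6·9) = 0.7070; θ_2 = -45.0063° (elbow-down)
β = atan2(7.5256,11.6929) = 32.7656°; ψ = atan2(-6.3647,12.3633) = -27.2396°
θ_1 = β − ψ = 60.0052°
θ_3 = φ − θ_1 − θ_2 = -89.9989° (wrapped to (-180°,180°])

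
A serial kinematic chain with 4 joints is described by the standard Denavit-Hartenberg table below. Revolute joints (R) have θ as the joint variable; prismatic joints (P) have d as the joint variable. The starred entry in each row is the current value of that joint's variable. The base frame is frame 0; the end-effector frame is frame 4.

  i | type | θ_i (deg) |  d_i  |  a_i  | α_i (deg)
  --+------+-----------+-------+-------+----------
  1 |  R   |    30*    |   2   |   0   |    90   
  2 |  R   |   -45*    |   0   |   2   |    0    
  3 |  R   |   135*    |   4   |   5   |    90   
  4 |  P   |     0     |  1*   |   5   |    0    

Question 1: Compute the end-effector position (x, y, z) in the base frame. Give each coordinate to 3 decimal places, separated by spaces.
4.091 -2.257 10.586

after link 1: o_1 = (0.0000, 0.0000, 2.0000)
after link 2: o_2 = (1.2247, 0.7071, 0.5858)
after link 3: o_3 = (3.2247, -2.7570, 5.5858)
after link 4: o_4 = (4.0908, -2.2570, 10.5858)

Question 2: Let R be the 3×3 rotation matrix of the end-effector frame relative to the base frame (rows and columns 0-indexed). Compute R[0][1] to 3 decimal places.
0.500

End-effector y-axis (col 1 of R) = (0.5000,-0.8660,0.0000)
R[0][1] = 0.5000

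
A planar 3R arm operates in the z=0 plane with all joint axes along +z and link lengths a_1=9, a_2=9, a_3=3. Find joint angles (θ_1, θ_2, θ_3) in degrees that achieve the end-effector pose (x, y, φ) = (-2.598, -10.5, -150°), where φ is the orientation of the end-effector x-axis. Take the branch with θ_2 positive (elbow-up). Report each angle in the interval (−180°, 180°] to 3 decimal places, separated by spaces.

wrist centre = target − a_3·(cos φ, sin φ) = (0.0001, -9.0000)
cos θ_2 = (81.0000−9²−9²)/(2·9·9) = -0.5000; θ_2 = 120.0000° (elbow-up)
β = atan2(-9.0000,0.0001) = -89.9995°; ψ = atan2(7.7942,4.5000) = 60.0000°
θ_1 = β − ψ = -149.9995°
θ_3 = φ − θ_1 − θ_2 = -120.0005° (wrapped to (-180°,180°])

-150.000 120.000 -120.000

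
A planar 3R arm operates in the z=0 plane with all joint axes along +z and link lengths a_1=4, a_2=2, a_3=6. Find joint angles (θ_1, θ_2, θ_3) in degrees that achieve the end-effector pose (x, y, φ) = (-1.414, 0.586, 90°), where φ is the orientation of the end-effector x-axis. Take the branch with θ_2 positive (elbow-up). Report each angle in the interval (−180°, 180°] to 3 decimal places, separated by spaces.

wrist centre = target − a_3·(cos φ, sin φ) = (-1.4140, -5.4140)
cos θ_2 = (31.3108−4²−2²)/(2·4·2) = 0.7069; θ_2 = 45.0148° (elbow-up)
β = atan2(-5.4140,-1.4140) = -104.6372°; ψ = atan2(1.4146,5.4138) = 14.6434°
θ_1 = β − ψ = -119.2806°
θ_3 = φ − θ_1 − θ_2 = 164.2658° (wrapped to (-180°,180°])

-119.281 45.015 164.266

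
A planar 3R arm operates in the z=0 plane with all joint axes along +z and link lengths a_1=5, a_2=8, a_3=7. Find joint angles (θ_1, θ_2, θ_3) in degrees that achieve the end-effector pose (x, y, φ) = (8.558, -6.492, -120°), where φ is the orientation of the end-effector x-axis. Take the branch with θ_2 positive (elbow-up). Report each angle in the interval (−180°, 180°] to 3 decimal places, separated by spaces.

-29.994 44.988 -134.994

wrist centre = target − a_3·(cos φ, sin φ) = (12.0580, -0.4298)
cos θ_2 = (145.5801−5²−8²)/(2·5·8) = 0.7073; θ_2 = 44.9883° (elbow-up)
β = atan2(-0.4298,12.0580) = -2.0415°; ψ = atan2(5.6557,10.6580) = 27.9528°
θ_1 = β − ψ = -29.9943°
θ_3 = φ − θ_1 − θ_2 = -134.9940° (wrapped to (-180°,180°])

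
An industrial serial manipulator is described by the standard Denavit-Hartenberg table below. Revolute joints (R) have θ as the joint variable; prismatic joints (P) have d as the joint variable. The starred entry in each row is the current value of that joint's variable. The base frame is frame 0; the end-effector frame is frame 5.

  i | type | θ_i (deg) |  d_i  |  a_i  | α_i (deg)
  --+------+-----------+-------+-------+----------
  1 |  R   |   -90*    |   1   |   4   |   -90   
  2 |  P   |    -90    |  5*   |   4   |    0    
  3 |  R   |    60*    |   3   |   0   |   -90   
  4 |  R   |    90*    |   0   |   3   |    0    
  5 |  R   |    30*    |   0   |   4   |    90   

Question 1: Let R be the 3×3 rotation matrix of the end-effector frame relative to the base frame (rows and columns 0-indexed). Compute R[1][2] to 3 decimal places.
-0.750

End-effector z-axis (col 2 of R) = (-0.5000,-0.7500,0.4330)
R[1][2] = -0.7500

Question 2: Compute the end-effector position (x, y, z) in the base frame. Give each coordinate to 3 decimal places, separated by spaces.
1.536 -2.268 4.000

after link 1: o_1 = (0.0000, -4.0000, 1.0000)
after link 2: o_2 = (5.0000, -4.0000, 5.0000)
after link 3: o_3 = (8.0000, -4.0000, 5.0000)
after link 4: o_4 = (5.0000, -4.0000, 5.0000)
after link 5: o_5 = (1.5359, -2.2679, 4.0000)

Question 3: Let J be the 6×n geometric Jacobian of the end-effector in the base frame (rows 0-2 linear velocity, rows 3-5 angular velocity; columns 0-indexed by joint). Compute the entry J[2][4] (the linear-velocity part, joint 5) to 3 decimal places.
-1.732

axis z_4 = (0.0000,-0.5000,-0.8660); lever o_n−o_4 = (-3.4641,1.7321,-1.0000)
cross product → J_v[:, 4] = (2.0000,3.0000,-1.7321)
J_ω[:, 4] = z_4
entry J[2][4] = -1.7321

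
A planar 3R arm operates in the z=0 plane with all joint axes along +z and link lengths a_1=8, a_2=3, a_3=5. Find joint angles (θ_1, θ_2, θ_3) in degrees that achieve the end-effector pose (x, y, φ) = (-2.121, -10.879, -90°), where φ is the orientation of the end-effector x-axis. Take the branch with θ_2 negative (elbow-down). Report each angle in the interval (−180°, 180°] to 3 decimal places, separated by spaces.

-89.995 -134.996 134.991

wrist centre = target − a_3·(cos φ, sin φ) = (-2.1210, -5.8790)
cos θ_2 = (39.0613−8²−3²)/(2·8·3) = -0.7071; θ_2 = -134.9959° (elbow-down)
β = atan2(-5.8790,-2.1210) = -109.8382°; ψ = atan2(-2.1215,5.8788) = -19.8428°
θ_1 = β − ψ = -89.9954°
θ_3 = φ − θ_1 − θ_2 = 134.9913° (wrapped to (-180°,180°])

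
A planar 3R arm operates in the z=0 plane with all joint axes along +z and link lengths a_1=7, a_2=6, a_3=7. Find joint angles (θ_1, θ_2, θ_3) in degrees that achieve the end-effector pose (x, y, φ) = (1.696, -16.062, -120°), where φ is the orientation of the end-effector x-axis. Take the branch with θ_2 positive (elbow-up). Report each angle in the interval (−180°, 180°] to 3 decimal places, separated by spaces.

-90.002 60.004 -90.002

wrist centre = target − a_3·(cos φ, sin φ) = (5.1960, -9.9998)
cos θ_2 = (126.9949−7²−6²)/(2·7·6) = 0.4999; θ_2 = 60.0040° (elbow-up)
β = atan2(-9.9998,5.1960) = -62.5432°; ψ = atan2(5.1964,9.9996) = 27.4589°
θ_1 = β − ψ = -90.0021°
θ_3 = φ − θ_1 − θ_2 = -90.0020° (wrapped to (-180°,180°])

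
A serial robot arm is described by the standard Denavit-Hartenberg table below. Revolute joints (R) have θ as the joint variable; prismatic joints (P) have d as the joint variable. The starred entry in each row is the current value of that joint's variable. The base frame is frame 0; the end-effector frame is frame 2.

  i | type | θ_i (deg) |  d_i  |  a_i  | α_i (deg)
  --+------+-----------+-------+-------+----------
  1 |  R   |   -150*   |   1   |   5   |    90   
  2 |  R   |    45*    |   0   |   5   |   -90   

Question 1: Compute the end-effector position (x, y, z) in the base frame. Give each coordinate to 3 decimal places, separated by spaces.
-7.392 -4.268 4.536

after link 1: o_1 = (-4.3301, -2.5000, 1.0000)
after link 2: o_2 = (-7.3920, -4.2678, 4.5355)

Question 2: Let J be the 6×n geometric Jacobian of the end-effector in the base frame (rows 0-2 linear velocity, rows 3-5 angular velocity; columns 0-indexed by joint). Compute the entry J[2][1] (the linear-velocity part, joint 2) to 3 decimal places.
axis z_1 = (-0.5000,0.8660,0.0000); lever o_n−o_1 = (-3.0619,-1.7678,3.5355)
cross product → J_v[:, 1] = (3.0619,1.7678,3.5355)
J_ω[:, 1] = z_1
entry J[2][1] = 3.5355

3.536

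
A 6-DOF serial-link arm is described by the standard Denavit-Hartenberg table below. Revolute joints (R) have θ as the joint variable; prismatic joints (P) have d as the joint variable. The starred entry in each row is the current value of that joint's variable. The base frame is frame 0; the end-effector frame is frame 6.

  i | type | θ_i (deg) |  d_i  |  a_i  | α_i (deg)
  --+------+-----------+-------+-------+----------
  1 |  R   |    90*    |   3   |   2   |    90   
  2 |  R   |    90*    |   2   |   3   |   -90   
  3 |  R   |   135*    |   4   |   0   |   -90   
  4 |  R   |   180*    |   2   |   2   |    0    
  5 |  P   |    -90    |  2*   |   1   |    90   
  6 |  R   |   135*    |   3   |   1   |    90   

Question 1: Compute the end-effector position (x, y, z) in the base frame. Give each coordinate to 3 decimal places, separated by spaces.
after link 1: o_1 = (0.0000, 2.0000, 3.0000)
after link 2: o_2 = (2.0000, 2.0000, 6.0000)
after link 3: o_3 = (2.0000, -2.0000, 6.0000)
after link 4: o_4 = (4.8284, -2.0000, 6.0000)
after link 5: o_5 = (6.2426, -1.0000, 4.5858)
after link 6: o_6 = (4.6213, -1.7071, 1.9645)

4.621 -1.707 1.964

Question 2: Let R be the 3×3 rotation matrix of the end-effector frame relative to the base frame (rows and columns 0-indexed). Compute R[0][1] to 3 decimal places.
End-effector y-axis (col 1 of R) = (-0.7071,-0.0000,-0.7071)
R[0][1] = -0.7071

-0.707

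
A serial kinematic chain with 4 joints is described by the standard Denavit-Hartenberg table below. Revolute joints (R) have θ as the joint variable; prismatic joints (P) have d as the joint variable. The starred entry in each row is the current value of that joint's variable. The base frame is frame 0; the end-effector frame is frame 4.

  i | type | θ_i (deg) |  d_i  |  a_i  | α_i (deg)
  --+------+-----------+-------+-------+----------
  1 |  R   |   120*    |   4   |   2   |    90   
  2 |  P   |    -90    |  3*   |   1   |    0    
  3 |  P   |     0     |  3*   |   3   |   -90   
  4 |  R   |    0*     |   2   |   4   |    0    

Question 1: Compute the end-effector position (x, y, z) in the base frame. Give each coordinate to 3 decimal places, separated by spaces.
3.196 6.464 -4.000

after link 1: o_1 = (-1.0000, 1.7321, 4.0000)
after link 2: o_2 = (1.5981, 3.2321, 3.0000)
after link 3: o_3 = (4.1962, 4.7321, 0.0000)
after link 4: o_4 = (3.1962, 6.4641, -4.0000)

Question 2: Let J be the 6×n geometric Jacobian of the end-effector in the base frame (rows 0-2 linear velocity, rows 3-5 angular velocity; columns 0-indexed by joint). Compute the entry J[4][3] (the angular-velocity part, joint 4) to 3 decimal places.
0.866

axis z_3 = (-0.5000,0.8660,0.0000); lever o_n−o_3 = (-1.0000,1.7321,-4.0000)
cross product → J_v[:, 3] = (-3.4641,-2.0000,0.0000)
J_ω[:, 3] = z_3
entry J[4][3] = 0.8660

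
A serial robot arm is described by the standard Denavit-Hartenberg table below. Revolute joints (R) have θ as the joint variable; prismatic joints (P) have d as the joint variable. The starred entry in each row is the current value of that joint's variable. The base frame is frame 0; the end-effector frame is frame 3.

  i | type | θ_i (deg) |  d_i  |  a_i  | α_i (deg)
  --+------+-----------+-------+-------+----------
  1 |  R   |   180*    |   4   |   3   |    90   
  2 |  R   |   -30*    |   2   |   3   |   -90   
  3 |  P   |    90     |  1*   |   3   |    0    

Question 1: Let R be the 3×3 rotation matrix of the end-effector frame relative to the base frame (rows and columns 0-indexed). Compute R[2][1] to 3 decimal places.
0.500

End-effector y-axis (col 1 of R) = (0.8660,-0.0000,0.5000)
R[2][1] = 0.5000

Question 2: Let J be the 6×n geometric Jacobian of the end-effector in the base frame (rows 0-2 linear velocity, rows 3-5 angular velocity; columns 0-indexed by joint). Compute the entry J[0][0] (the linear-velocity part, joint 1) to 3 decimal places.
axis z_0 = ẑ; lever o_n−o_0 = (-6.0981,-1.0000,3.3660)
cross product → J_v[:, 0] = (1.0000,-6.0981,0.0000)
J_ω[:, 0] = z_0
entry J[0][0] = 1.0000

1.000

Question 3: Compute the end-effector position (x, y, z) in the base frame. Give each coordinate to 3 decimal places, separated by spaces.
-6.098 -1.000 3.366

after link 1: o_1 = (-3.0000, 0.0000, 4.0000)
after link 2: o_2 = (-5.5981, 2.0000, 2.5000)
after link 3: o_3 = (-6.0981, -1.0000, 3.3660)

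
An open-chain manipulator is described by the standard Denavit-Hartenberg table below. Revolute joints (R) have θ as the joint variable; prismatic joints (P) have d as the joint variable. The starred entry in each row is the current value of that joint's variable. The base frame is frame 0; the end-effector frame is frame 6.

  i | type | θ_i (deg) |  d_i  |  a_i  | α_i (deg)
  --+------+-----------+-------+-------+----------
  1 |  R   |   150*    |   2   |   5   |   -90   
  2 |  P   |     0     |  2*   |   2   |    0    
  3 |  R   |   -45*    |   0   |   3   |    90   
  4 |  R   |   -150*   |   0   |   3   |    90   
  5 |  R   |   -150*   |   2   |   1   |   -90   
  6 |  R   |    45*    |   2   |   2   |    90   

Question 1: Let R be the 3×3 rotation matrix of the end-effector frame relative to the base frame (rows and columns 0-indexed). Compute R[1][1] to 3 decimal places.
0.370

End-effector y-axis (col 1 of R) = (-0.1402,0.3696,-0.9186)
R[1][1] = 0.3696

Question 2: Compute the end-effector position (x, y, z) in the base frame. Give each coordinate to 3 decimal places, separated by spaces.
-9.284 3.567 0.667

after link 1: o_1 = (-4.3301, 2.5000, 2.0000)
after link 2: o_2 = (-7.0622, 1.7679, 2.0000)
after link 3: o_3 = (-8.8993, 2.8286, 4.1213)
after link 4: o_4 = (-6.5583, 3.2091, 2.2842)
after link 5: o_5 = (-7.7939, 1.4225, 1.7539)
after link 6: o_6 = (-9.2836, 3.5670, 0.6668)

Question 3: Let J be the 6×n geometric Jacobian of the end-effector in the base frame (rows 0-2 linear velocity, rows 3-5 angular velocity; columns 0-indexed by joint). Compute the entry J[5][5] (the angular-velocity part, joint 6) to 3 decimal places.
axis z_5 = (-0.1402,0.3696,-0.9186); lever o_n−o_5 = (-1.4897,2.1445,-1.0871)
cross product → J_v[:, 5] = (1.5681,1.2160,0.2500)
J_ω[:, 5] = z_5
entry J[5][5] = -0.9186

-0.919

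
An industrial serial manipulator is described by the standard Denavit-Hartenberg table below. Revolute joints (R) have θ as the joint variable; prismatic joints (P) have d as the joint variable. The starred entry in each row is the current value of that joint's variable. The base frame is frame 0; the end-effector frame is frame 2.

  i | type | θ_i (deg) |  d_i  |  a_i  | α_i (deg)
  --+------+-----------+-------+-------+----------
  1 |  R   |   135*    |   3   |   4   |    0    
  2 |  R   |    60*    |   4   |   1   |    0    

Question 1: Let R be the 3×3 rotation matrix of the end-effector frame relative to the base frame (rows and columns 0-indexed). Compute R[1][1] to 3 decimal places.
-0.966

End-effector y-axis (col 1 of R) = (0.2588,-0.9659,0.0000)
R[1][1] = -0.9659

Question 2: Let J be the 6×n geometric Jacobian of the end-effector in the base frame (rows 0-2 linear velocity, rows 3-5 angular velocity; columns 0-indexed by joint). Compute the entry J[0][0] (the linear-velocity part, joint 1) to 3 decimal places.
-2.570

axis z_0 = ẑ; lever o_n−o_0 = (-3.7944,2.5696,7.0000)
cross product → J_v[:, 0] = (-2.5696,-3.7944,0.0000)
J_ω[:, 0] = z_0
entry J[0][0] = -2.5696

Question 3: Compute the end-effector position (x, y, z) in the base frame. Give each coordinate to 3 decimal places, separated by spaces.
after link 1: o_1 = (-2.8284, 2.8284, 3.0000)
after link 2: o_2 = (-3.7944, 2.5696, 7.0000)

-3.794 2.570 7.000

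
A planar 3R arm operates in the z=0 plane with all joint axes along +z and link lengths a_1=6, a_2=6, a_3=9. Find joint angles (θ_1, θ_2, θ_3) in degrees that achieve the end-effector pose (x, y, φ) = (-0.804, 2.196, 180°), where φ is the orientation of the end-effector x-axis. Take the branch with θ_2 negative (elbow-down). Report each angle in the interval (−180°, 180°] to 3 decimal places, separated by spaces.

60.001 -90.003 -149.998

wrist centre = target − a_3·(cos φ, sin φ) = (8.1960, 2.1960)
cos θ_2 = (71.9968−6²−6²)/(2·6·6) = -0.0000; θ_2 = -90.0025° (elbow-down)
β = atan2(2.1960,8.1960) = 14.9993°; ψ = atan2(-6.0000,5.9997) = -45.0013°
θ_1 = β − ψ = 60.0005°
θ_3 = φ − θ_1 − θ_2 = -149.9980° (wrapped to (-180°,180°])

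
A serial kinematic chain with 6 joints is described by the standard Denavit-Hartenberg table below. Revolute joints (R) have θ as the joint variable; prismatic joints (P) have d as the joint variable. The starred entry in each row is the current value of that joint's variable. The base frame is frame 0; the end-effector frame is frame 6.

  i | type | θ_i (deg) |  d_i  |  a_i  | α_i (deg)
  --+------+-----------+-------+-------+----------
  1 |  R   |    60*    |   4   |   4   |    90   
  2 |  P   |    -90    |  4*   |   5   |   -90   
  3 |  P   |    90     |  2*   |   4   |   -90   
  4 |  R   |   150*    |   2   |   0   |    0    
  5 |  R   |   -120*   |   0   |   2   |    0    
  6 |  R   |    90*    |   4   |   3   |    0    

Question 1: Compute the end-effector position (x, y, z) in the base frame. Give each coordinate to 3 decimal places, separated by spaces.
1.000 2.196 5.000

after link 1: o_1 = (2.0000, 3.4641, 4.0000)
after link 2: o_2 = (5.4641, 1.4641, -1.0000)
after link 3: o_3 = (3.0000, 5.1962, -1.0000)
after link 4: o_4 = (3.0000, 5.1962, 1.0000)
after link 5: o_5 = (1.0000, 5.1962, 1.0000)
after link 6: o_6 = (1.0000, 2.1962, 5.0000)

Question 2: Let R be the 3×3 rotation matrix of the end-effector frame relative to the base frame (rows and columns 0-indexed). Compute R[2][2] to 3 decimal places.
End-effector z-axis (col 2 of R) = (-0.0000,0.0000,1.0000)
R[2][2] = 1.0000

1.000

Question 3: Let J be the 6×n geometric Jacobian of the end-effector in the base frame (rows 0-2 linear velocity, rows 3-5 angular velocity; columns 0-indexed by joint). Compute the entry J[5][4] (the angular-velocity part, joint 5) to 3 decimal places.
1.000

axis z_4 = (-0.0000,0.0000,1.0000); lever o_n−o_4 = (-2.0000,-3.0000,4.0000)
cross product → J_v[:, 4] = (3.0000,-2.0000,0.0000)
J_ω[:, 4] = z_4
entry J[5][4] = 1.0000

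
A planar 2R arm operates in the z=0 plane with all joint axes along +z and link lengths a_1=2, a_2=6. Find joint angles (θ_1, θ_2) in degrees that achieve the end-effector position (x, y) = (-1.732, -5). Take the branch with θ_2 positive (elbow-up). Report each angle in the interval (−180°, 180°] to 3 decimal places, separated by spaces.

150.000 120.000

cos θ_2 = (27.9998−2²−6²)/(2·2·6) = -0.5000; θ_2 = 120.0005° (elbow-up)
β = atan2(-5.0000,-1.7320) = -109.1061°; ψ = atan2(5.1961,-1.0000) = 100.8939°
θ_1 = β − ψ = -210.0000°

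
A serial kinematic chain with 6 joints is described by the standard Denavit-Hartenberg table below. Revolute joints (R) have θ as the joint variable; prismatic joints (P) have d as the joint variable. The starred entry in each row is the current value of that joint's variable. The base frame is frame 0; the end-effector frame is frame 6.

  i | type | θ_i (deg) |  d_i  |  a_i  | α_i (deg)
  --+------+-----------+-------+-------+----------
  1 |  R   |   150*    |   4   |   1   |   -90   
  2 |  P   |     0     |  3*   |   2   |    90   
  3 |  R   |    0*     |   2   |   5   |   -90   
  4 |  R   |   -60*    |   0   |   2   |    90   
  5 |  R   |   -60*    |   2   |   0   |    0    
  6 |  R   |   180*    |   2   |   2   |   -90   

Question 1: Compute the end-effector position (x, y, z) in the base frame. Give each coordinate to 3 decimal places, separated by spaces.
after link 1: o_1 = (-0.8660, 0.5000, 4.0000)
after link 2: o_2 = (-4.0981, -1.0981, 4.0000)
after link 3: o_3 = (-8.4282, 1.4019, 6.0000)
after link 4: o_4 = (-9.2942, 1.9019, 7.7321)
after link 5: o_5 = (-7.7942, 1.0359, 8.7321)
after link 6: o_6 = (-6.7272, -1.5801, 8.8660)

-6.727 -1.580 8.866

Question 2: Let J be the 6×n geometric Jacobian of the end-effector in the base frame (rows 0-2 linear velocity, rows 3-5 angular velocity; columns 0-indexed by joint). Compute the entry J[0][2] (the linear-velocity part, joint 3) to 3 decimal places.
0.482

axis z_2 = (0.0000,0.0000,1.0000); lever o_n−o_2 = (-2.6292,-0.4821,4.8660)
cross product → J_v[:, 2] = (0.4821,-2.6292,0.0000)
J_ω[:, 2] = z_2
entry J[0][2] = 0.4821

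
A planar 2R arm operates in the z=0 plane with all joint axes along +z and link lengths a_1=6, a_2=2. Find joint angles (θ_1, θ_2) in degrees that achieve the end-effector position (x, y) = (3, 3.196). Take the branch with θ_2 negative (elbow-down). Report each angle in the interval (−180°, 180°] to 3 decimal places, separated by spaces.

59.997 -150.005

cos θ_2 = (19.2144−6²−2²)/(2·6·2) = -0.8661; θ_2 = -150.0047° (elbow-down)
β = atan2(3.1960,3.0000) = 46.8119°; ψ = atan2(-0.9999,4.2679) = -13.1852°
θ_1 = β − ψ = 59.9971°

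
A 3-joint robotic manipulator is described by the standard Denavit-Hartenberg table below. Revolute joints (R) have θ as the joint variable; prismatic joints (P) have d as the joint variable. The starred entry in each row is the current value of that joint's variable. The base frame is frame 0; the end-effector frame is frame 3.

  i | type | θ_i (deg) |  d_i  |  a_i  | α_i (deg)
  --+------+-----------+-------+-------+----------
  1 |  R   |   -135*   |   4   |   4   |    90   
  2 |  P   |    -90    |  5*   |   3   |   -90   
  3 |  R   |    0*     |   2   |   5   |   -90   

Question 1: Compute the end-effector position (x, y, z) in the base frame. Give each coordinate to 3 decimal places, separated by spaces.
-7.778 -0.707 -4.000

after link 1: o_1 = (-2.8284, -2.8284, 4.0000)
after link 2: o_2 = (-6.3640, 0.7071, 1.0000)
after link 3: o_3 = (-7.7782, -0.7071, -4.0000)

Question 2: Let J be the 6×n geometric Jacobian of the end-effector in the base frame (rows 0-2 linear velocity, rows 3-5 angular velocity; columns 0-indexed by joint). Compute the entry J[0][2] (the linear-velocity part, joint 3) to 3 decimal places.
axis z_2 = (-0.7071,-0.7071,0.0000); lever o_n−o_2 = (-1.4142,-1.4142,-5.0000)
cross product → J_v[:, 2] = (3.5355,-3.5355,0.0000)
J_ω[:, 2] = z_2
entry J[0][2] = 3.5355

3.536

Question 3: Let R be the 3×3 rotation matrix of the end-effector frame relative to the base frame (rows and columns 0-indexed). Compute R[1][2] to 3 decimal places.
End-effector z-axis (col 2 of R) = (0.7071,-0.7071,-0.0000)
R[1][2] = -0.7071

-0.707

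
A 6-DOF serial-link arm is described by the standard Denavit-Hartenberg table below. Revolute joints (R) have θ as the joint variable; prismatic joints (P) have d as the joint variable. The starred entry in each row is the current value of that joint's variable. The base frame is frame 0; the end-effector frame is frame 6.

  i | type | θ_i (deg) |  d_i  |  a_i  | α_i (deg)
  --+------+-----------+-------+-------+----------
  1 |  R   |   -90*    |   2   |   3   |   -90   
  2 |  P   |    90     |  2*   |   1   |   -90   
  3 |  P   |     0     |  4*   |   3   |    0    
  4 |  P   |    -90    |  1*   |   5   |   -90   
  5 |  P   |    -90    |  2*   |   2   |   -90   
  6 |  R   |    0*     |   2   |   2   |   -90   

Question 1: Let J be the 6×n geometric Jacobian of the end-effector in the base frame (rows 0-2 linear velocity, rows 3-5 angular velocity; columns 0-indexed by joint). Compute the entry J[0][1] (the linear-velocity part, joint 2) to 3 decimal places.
prismatic axis z_1 = (1.0000,0.0000,0.0000)
J_v[:, 1] = z_1; J_ω[:, 1] = (0,0,0)
entry J[0][1] = 1.0000

1.000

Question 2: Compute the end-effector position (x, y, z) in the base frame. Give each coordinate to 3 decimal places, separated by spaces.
9.000 6.000 -4.000

after link 1: o_1 = (0.0000, -3.0000, 2.0000)
after link 2: o_2 = (2.0000, -3.0000, 1.0000)
after link 3: o_3 = (2.0000, 1.0000, -2.0000)
after link 4: o_4 = (7.0000, 2.0000, -2.0000)
after link 5: o_5 = (7.0000, 4.0000, -4.0000)
after link 6: o_6 = (9.0000, 6.0000, -4.0000)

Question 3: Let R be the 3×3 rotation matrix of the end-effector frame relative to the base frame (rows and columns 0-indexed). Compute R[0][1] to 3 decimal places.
-1.000

End-effector y-axis (col 1 of R) = (-1.0000,0.0000,0.0000)
R[0][1] = -1.0000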